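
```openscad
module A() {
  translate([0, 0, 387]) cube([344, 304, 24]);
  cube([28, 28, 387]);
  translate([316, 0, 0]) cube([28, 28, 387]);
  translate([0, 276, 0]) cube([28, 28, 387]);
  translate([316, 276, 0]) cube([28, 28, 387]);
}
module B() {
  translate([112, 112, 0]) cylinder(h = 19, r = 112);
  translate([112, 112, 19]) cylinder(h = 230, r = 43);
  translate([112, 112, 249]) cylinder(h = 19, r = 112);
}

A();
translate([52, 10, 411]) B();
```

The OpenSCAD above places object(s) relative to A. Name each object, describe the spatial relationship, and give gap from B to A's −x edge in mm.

The spool's min-x is at 52; the stool's min-x is 0; gap = 52 mm.

A is a stool. B is a spool. The spool is on top of the stool. The gap from the spool to the stool's −x edge is 52 mm.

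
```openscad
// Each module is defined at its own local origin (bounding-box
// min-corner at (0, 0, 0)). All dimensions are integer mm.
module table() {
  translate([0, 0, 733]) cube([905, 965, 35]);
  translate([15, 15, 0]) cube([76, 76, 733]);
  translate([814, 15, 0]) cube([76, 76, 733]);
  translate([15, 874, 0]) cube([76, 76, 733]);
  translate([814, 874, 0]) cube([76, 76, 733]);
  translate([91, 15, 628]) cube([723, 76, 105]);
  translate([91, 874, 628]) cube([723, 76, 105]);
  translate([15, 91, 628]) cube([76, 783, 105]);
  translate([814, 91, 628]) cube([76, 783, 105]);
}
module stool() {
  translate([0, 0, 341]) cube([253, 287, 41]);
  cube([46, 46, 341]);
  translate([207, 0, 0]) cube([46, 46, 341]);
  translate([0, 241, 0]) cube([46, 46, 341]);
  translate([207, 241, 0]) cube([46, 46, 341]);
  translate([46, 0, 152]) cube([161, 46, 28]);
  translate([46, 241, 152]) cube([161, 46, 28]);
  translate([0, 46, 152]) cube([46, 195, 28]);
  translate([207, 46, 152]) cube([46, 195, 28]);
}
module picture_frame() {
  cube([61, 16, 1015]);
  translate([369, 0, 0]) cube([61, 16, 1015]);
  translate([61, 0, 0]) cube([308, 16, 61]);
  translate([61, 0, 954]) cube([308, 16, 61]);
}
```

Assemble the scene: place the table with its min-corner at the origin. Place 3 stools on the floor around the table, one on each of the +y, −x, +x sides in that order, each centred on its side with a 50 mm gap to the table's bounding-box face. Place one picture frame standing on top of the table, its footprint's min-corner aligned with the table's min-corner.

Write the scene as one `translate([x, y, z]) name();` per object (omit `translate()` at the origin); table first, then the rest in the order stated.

table();
translate([326, 1015, 0]) stool();
translate([-303, 339, 0]) stool();
translate([955, 339, 0]) stool();
translate([0, 0, 768]) picture_frame();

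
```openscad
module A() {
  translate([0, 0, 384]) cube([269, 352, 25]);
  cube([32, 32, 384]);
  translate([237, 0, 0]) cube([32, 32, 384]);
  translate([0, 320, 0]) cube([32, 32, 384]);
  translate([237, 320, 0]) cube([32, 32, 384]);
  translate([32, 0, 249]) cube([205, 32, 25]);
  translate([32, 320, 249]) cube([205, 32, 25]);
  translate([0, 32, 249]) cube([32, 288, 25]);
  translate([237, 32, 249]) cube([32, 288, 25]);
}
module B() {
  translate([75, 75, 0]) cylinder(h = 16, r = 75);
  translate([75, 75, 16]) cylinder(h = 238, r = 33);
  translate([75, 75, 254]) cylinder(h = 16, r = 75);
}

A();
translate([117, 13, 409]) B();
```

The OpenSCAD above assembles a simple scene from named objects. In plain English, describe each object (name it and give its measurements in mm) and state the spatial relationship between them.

A is a four-legged stool. The seat is 269×352 mm, 25 mm thick, top at z = 409 mm. It stands on four square legs, each 32×32 mm in cross-section, from z = 0 to the seat underside, each flush with a corner of the seat. Four stretchers, 32 mm wide and 25 mm tall, connect adjacent legs with their undersides at z = 249 mm, each running between the inner faces of the legs it joins and aligned with the legs' outer faces on the other axis.

B is a spool: two coaxial disc flanges of radius 75 mm and thickness 16 mm, joined by a core cylinder of radius 33 mm and height 238 mm. The lower flange rests on z = 0 and the three cylinders share a vertical axis.

The spool is on top of the stool.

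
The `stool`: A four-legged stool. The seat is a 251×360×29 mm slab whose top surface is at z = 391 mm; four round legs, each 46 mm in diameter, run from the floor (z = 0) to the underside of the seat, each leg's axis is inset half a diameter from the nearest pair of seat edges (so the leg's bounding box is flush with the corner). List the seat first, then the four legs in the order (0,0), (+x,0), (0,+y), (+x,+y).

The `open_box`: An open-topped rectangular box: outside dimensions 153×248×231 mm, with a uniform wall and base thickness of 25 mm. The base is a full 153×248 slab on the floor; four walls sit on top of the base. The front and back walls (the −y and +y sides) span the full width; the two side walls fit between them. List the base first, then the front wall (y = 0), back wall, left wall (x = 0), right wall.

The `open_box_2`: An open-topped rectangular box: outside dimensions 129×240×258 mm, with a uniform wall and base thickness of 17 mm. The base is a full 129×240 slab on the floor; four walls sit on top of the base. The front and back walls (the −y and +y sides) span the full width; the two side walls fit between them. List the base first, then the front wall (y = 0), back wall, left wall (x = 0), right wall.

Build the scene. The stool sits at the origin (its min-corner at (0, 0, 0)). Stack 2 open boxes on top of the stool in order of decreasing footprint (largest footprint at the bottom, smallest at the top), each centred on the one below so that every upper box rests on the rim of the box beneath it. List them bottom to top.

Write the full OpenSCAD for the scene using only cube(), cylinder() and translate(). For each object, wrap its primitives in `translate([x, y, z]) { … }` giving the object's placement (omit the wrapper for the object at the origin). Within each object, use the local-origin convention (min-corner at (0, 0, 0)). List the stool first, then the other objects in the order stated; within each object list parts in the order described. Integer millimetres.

translate([0, 0, 362]) cube([251, 360, 29]);
translate([23, 23, 0]) cylinder(h = 362, r = 23);
translate([228, 23, 0]) cylinder(h = 362, r = 23);
translate([23, 337, 0]) cylinder(h = 362, r = 23);
translate([228, 337, 0]) cylinder(h = 362, r = 23);
translate([49, 56, 391]) {
  cube([153, 248, 25]);
  translate([0, 0, 25]) cube([153, 25, 206]);
  translate([0, 223, 25]) cube([153, 25, 206]);
  translate([0, 25, 25]) cube([25, 198, 206]);
  translate([128, 25, 25]) cube([25, 198, 206]);
}
translate([61, 60, 622]) {
  cube([129, 240, 17]);
  translate([0, 0, 17]) cube([129, 17, 241]);
  translate([0, 223, 17]) cube([129, 17, 241]);
  translate([0, 17, 17]) cube([17, 206, 241]);
  translate([112, 17, 17]) cube([17, 206, 241]);
}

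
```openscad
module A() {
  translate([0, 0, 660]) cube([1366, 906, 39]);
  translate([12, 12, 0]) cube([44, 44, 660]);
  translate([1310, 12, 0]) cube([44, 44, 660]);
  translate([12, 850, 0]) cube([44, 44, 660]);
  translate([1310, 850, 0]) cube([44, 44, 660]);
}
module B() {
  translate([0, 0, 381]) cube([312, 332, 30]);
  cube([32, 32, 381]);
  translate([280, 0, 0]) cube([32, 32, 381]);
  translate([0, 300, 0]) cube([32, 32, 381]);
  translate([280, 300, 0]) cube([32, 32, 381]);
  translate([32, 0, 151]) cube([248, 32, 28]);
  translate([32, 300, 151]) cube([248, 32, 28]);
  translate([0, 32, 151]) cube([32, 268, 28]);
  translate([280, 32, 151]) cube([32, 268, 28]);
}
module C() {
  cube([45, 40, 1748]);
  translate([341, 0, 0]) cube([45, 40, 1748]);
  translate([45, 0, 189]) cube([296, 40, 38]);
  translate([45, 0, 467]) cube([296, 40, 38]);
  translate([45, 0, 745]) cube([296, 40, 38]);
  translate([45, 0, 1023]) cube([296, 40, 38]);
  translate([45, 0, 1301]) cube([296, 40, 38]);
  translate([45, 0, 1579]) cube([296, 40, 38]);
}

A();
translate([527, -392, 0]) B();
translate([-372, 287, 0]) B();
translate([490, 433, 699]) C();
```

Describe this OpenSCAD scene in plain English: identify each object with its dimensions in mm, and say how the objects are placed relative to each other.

A is a table with a 1366×906 mm rectangular top, 39 mm thick, top surface at z = 699 mm, supported by four 44×44 mm square legs, each inset 12 mm from the nearest pair of top edges, running from the floor.

B is a simple wooden stool: a rectangular seat 312 mm (x) by 332 mm (y), 30 mm thick, top face at z = 411 mm, on four square legs, each 32×32 mm in cross-section. The legs rest on z = 0, each flush with a corner of the seat. Four stretchers, 32 mm wide and 28 mm tall, connect adjacent legs with their undersides at z = 151 mm, each running between the inner faces of the legs it joins and aligned with the legs' outer faces on the other axis.

C is a wooden ladder with two side rails of 45×40 mm section and 1748 mm height, set 386 mm apart overall. Between them run 6 rectangular rungs (40 mm deep, 38 mm thick), front faces flush with the rails' −y face. The bottom of the first rung is 189 mm above the floor and each subsequent rung is 278 mm higher than the one below.

Two stools sit around the table at the −y, −x sides. The ladder is on top of the table, centred.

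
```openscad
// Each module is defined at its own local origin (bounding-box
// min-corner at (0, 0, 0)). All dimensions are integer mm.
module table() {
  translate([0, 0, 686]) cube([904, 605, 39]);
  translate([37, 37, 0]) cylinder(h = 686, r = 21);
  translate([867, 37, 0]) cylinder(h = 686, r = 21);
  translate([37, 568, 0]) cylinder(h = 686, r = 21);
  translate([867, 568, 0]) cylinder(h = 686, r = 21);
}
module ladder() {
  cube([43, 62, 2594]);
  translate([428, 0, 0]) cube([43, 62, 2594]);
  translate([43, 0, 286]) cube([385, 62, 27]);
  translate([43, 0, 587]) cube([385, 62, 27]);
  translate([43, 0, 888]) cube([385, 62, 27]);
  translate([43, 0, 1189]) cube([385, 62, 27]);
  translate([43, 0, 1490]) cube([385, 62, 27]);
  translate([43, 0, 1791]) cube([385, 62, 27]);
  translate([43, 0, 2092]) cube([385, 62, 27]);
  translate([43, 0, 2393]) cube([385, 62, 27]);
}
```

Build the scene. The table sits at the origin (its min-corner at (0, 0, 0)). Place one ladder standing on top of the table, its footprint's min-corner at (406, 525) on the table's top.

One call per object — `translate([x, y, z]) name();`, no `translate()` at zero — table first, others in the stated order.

table();
translate([406, 525, 725]) ladder();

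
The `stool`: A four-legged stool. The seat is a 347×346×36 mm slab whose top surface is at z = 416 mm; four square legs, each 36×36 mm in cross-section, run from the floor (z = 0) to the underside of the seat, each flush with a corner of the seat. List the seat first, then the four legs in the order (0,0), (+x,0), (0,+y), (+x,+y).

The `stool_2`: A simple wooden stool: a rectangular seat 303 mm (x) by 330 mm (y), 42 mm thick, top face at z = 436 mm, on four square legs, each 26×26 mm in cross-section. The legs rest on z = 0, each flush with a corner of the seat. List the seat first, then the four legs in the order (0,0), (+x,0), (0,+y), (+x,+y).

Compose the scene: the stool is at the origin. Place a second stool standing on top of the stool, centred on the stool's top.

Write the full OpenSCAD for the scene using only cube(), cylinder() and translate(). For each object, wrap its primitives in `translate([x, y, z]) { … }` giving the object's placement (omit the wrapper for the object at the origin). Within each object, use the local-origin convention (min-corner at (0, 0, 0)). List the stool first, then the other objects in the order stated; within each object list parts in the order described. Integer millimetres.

translate([0, 0, 380]) cube([347, 346, 36]);
cube([36, 36, 380]);
translate([311, 0, 0]) cube([36, 36, 380]);
translate([0, 310, 0]) cube([36, 36, 380]);
translate([311, 310, 0]) cube([36, 36, 380]);
translate([22, 8, 416]) {
  translate([0, 0, 394]) cube([303, 330, 42]);
  cube([26, 26, 394]);
  translate([277, 0, 0]) cube([26, 26, 394]);
  translate([0, 304, 0]) cube([26, 26, 394]);
  translate([277, 304, 0]) cube([26, 26, 394]);
}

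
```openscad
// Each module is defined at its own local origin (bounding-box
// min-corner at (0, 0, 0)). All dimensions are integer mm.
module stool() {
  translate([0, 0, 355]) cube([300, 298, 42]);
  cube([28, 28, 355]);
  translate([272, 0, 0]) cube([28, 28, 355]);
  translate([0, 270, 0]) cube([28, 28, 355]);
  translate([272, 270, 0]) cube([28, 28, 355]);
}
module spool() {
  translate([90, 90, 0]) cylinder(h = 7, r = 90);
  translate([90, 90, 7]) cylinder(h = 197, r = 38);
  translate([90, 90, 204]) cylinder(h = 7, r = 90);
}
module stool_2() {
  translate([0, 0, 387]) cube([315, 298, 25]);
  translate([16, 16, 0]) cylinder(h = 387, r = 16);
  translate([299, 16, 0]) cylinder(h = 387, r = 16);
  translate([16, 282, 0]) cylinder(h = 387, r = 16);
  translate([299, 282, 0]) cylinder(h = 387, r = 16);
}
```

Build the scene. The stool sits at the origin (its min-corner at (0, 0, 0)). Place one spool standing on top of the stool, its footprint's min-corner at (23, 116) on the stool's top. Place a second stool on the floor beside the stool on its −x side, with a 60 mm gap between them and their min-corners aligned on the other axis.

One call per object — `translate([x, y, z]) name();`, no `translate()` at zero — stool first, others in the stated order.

stool();
translate([23, 116, 397]) spool();
translate([-375, 0, 0]) stool_2();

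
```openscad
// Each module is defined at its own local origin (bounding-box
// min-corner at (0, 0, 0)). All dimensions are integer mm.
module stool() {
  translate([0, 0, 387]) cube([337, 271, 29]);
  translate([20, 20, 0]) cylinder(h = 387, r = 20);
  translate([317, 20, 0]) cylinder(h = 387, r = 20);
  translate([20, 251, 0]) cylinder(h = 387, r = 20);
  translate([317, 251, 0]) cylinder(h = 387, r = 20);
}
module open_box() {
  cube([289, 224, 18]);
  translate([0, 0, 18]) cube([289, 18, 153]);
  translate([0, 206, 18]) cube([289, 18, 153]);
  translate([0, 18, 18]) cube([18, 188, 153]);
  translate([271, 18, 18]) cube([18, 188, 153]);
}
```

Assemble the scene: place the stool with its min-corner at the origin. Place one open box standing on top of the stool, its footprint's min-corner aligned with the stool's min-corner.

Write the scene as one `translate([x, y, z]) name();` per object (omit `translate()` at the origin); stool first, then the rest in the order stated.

stool();
translate([0, 0, 416]) open_box();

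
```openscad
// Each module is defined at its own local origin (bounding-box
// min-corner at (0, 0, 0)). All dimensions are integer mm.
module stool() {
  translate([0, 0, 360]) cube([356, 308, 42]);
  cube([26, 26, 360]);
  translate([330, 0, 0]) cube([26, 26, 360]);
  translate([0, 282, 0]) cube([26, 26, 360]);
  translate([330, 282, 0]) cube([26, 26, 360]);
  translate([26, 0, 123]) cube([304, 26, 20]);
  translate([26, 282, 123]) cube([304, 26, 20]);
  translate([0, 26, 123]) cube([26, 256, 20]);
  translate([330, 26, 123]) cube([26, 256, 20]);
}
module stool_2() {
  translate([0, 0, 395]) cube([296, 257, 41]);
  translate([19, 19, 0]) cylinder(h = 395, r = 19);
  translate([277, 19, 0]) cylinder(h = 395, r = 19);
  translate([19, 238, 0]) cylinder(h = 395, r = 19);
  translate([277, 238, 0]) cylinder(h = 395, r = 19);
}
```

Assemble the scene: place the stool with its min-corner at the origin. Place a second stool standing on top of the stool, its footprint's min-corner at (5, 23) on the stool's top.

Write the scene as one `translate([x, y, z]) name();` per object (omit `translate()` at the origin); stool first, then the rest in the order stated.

stool();
translate([5, 23, 402]) stool_2();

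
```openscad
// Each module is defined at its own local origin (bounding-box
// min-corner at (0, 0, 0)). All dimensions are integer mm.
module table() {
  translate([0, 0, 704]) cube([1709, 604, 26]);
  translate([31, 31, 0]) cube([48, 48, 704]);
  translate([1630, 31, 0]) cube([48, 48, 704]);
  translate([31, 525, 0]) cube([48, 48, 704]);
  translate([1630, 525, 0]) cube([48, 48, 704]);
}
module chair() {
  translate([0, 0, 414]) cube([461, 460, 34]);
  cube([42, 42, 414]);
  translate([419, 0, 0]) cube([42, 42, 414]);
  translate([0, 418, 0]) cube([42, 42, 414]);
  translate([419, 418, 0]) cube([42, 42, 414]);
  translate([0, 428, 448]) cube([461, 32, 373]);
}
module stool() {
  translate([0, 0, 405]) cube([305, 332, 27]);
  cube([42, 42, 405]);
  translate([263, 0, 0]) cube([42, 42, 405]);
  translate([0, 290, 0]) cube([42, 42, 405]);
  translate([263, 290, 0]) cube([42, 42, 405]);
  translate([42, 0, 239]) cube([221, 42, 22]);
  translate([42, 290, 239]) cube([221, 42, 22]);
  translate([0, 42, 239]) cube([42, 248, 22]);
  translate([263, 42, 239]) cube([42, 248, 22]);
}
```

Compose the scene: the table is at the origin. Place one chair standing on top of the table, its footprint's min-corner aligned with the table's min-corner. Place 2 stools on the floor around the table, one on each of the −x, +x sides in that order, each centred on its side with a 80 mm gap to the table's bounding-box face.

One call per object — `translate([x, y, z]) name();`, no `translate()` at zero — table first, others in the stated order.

table();
translate([0, 0, 730]) chair();
translate([-385, 136, 0]) stool();
translate([1789, 136, 0]) stool();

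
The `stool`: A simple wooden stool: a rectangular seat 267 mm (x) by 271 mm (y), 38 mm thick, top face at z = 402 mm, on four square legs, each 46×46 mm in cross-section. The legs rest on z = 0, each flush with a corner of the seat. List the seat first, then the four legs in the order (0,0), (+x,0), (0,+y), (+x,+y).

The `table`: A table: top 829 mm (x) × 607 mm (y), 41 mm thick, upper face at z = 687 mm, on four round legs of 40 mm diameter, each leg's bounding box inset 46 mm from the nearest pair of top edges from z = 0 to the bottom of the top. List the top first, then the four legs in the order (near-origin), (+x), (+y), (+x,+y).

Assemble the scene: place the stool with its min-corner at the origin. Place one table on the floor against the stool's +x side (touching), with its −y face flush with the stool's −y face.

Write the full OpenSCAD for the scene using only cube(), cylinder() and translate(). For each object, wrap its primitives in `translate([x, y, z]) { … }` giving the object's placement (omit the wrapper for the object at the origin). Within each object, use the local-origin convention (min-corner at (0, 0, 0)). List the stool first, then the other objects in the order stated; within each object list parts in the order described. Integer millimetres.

translate([0, 0, 364]) cube([267, 271, 38]);
cube([46, 46, 364]);
translate([221, 0, 0]) cube([46, 46, 364]);
translate([0, 225, 0]) cube([46, 46, 364]);
translate([221, 225, 0]) cube([46, 46, 364]);
translate([267, 0, 0]) {
  translate([0, 0, 646]) cube([829, 607, 41]);
  translate([66, 66, 0]) cylinder(h = 646, r = 20);
  translate([763, 66, 0]) cylinder(h = 646, r = 20);
  translate([66, 541, 0]) cylinder(h = 646, r = 20);
  translate([763, 541, 0]) cylinder(h = 646, r = 20);
}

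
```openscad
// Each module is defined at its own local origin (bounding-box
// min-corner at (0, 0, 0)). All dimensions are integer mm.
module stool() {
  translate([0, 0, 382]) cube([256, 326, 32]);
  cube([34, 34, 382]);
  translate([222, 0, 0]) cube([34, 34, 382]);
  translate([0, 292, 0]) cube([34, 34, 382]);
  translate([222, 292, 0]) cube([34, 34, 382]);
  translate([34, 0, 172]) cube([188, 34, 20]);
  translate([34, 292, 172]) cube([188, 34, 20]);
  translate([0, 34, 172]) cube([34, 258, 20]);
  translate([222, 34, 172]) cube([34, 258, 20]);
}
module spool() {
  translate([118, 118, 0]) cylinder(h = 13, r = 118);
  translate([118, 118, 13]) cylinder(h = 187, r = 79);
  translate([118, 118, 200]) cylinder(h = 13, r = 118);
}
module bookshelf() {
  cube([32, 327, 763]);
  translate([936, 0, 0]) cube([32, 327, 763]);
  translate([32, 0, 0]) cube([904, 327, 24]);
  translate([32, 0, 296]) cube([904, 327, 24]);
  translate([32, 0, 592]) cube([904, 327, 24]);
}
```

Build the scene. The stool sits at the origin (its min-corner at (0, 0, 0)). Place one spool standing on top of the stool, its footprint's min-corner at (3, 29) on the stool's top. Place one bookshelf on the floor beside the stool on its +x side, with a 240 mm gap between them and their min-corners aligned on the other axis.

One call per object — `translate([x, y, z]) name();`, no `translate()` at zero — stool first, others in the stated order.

stool();
translate([3, 29, 414]) spool();
translate([496, 0, 0]) bookshelf();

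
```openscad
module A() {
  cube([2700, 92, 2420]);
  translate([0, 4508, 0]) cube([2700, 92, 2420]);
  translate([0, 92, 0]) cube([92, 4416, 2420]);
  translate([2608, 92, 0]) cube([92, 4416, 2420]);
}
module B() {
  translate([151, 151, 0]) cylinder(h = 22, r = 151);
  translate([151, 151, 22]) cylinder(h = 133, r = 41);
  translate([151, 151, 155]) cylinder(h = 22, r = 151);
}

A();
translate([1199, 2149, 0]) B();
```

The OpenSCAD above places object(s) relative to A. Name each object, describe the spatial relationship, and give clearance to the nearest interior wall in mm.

Clearances: x = 1107, y = 2057; minimum 1107 mm.

A is a house frame. B is a spool. The spool sits inside the house frame, centred. The clearance to the nearest interior wall is 1107 mm.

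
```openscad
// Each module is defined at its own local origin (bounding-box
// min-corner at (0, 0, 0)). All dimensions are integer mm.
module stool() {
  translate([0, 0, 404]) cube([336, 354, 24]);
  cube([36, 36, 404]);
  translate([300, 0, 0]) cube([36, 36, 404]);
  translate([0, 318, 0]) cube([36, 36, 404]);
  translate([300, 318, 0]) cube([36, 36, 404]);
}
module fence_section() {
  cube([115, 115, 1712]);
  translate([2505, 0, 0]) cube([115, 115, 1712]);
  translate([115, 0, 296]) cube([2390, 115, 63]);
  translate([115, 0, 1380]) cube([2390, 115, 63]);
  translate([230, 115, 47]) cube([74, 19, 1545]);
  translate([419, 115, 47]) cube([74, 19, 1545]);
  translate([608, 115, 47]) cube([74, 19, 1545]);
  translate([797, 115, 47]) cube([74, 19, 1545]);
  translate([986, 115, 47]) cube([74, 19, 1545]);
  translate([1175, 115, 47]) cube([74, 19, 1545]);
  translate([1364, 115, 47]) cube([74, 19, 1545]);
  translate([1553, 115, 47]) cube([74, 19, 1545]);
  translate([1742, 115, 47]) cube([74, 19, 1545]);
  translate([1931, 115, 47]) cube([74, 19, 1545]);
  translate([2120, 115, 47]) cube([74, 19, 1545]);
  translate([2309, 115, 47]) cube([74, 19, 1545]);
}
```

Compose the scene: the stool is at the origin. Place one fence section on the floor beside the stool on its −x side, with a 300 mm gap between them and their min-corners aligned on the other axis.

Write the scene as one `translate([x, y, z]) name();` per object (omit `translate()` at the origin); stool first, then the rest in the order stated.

stool();
translate([-2920, 0, 0]) fence_section();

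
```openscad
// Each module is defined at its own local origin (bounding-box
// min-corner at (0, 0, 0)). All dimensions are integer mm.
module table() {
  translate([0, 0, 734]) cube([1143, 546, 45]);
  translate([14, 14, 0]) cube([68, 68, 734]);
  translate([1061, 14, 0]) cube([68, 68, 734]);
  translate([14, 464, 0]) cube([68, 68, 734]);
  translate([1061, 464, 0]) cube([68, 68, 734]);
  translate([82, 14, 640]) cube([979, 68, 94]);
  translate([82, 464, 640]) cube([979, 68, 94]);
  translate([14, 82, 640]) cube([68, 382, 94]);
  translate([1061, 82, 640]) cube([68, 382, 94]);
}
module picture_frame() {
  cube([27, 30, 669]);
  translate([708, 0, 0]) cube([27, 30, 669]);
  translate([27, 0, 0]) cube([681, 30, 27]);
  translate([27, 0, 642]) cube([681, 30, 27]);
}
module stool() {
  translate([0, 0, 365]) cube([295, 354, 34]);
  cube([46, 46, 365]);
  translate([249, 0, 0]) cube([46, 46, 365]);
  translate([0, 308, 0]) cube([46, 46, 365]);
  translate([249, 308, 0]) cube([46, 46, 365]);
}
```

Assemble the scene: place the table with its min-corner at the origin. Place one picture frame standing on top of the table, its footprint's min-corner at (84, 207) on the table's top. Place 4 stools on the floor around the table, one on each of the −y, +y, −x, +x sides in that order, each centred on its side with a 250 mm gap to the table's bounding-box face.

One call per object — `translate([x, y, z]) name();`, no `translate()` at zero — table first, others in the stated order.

table();
translate([84, 207, 779]) picture_frame();
translate([424, -604, 0]) stool();
translate([424, 796, 0]) stool();
translate([-545, 96, 0]) stool();
translate([1393, 96, 0]) stool();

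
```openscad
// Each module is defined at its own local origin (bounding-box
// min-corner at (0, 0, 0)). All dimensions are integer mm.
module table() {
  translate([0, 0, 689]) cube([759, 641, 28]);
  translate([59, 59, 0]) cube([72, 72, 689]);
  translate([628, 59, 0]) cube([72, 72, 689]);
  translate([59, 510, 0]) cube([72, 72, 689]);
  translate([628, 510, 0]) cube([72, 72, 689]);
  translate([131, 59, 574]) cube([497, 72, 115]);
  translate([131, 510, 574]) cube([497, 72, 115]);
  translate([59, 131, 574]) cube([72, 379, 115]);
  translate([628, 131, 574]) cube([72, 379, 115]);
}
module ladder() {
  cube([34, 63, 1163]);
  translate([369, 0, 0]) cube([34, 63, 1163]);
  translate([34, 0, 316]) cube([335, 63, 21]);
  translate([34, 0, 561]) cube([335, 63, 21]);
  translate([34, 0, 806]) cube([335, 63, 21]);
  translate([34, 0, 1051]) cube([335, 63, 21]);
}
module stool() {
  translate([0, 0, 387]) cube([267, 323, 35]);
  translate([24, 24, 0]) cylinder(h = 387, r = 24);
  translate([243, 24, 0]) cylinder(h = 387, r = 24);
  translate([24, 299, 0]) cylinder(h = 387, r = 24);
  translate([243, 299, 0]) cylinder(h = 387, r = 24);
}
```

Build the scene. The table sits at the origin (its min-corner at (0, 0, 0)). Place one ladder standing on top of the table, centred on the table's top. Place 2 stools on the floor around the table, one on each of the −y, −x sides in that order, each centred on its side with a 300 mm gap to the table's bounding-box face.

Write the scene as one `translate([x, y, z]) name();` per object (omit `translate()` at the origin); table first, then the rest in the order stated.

table();
translate([178, 289, 717]) ladder();
translate([246, -623, 0]) stool();
translate([-567, 159, 0]) stool();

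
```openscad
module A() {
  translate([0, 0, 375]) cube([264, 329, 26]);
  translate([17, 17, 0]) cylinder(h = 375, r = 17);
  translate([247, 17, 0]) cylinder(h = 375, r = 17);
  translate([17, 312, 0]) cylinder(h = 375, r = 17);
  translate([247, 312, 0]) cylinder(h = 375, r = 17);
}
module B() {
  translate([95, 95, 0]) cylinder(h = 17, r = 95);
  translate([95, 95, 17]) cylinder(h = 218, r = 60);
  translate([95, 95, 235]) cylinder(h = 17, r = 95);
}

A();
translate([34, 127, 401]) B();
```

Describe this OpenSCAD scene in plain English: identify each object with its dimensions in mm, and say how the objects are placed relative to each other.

A is a four-legged stool. The seat is 264×329 mm, 26 mm thick, top at z = 401 mm. It stands on four round legs, each 34 mm in diameter, from z = 0 to the seat underside, each leg's axis is inset half a diameter from the nearest pair of seat edges (so the leg's bounding box is flush with the corner).

B is a spool: two coaxial disc flanges of radius 95 mm and thickness 17 mm, joined by a core cylinder of radius 60 mm and height 218 mm. The lower flange rests on z = 0 and the three cylinders share a vertical axis.

The spool is on top of the stool.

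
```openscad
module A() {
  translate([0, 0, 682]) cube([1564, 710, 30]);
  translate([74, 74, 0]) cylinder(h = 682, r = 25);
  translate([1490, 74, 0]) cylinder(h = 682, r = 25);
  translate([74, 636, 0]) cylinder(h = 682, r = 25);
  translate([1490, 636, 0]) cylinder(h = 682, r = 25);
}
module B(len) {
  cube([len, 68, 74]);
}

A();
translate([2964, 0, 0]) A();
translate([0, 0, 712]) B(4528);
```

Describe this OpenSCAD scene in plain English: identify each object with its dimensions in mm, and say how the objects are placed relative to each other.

A is a table: top 1564 mm (x) × 710 mm (y), 30 mm thick, upper face at z = 712 mm, on four round legs of 50 mm diameter, each leg's bounding box inset 49 mm from the nearest pair of top edges, running from z = 0 to the bottom of the top.

B is a rectangular beam 4528 mm long (x), 68 mm deep (y), 74 mm thick (z).

The beam spans the tops of two tables placed 1400 mm apart, resting at z = 712 mm.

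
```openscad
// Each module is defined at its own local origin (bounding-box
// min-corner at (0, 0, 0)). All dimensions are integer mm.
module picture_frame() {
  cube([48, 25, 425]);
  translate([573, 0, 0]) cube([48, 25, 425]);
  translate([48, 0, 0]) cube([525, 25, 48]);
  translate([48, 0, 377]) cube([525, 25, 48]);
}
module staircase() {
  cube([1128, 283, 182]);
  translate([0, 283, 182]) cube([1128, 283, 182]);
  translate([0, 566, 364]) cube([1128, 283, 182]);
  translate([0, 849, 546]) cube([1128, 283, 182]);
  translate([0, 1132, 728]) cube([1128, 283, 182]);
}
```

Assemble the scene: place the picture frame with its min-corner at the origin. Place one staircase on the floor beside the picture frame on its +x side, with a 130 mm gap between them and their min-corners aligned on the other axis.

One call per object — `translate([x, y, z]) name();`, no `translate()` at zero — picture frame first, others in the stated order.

picture_frame();
translate([751, 0, 0]) staircase();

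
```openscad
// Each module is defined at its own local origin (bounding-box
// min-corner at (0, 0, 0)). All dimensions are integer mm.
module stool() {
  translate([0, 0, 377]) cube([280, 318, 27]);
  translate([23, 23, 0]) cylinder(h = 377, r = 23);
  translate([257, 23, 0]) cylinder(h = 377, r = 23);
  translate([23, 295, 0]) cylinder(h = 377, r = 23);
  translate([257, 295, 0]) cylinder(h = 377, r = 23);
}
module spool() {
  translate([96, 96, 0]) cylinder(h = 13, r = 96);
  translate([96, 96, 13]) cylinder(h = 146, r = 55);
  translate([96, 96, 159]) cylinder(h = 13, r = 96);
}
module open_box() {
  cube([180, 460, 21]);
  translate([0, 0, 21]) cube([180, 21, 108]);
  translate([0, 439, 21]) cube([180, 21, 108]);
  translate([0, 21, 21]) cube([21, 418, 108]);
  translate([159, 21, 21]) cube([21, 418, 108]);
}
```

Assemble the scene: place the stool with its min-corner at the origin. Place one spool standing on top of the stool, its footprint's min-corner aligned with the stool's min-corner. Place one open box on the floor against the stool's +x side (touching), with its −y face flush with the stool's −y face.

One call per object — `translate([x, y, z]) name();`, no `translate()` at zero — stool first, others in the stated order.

stool();
translate([0, 0, 404]) spool();
translate([280, 0, 0]) open_box();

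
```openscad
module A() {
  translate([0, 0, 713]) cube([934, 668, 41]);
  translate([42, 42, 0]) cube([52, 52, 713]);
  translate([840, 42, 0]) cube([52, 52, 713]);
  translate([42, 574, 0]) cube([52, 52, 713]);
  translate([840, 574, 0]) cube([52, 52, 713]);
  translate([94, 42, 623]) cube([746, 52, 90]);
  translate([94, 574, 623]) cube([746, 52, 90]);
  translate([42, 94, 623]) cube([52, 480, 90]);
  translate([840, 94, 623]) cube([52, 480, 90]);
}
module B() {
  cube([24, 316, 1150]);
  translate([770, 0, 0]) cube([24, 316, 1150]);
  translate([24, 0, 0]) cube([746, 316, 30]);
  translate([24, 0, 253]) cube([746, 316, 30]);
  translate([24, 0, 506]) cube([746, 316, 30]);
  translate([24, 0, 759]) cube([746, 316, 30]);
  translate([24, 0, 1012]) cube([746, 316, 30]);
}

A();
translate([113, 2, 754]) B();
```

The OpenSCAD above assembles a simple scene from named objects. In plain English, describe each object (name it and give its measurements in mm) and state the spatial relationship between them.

A is a table: top 934 mm (x) × 668 mm (y), 41 mm thick, upper face at z = 754 mm, on four 52×52 mm square legs, each inset 42 mm from the nearest pair of top edges, running from z = 0 to the bottom of the top. Four apron rails, 52 mm thick and 90 mm tall, run between adjacent legs with their top edges flush with the underside of the top and their outer faces flush with the legs' outer faces.

B is a bookshelf 794 mm wide overall, 316 mm deep and 1150 mm tall. The two sides are 24 mm thick vertical panels. 5 horizontal shelves of 30 mm thickness span between the inner faces of the sides; the lowest shelf sits on the floor and shelves are stacked with a clear vertical gap of 223 mm between each pair.

The bookshelf is on top of the table.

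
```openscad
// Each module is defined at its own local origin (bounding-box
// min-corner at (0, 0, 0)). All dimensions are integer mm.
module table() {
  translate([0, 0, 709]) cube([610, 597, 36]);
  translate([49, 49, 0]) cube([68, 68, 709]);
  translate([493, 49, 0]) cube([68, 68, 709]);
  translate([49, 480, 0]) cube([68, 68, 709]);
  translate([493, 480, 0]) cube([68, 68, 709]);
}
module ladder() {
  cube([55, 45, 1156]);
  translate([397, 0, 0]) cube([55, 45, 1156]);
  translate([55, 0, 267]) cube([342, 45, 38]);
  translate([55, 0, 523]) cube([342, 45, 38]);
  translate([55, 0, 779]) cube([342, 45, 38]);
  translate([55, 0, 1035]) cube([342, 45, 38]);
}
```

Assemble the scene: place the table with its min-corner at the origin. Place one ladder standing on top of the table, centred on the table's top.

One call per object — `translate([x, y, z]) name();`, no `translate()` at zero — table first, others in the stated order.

table();
translate([79, 276, 745]) ladder();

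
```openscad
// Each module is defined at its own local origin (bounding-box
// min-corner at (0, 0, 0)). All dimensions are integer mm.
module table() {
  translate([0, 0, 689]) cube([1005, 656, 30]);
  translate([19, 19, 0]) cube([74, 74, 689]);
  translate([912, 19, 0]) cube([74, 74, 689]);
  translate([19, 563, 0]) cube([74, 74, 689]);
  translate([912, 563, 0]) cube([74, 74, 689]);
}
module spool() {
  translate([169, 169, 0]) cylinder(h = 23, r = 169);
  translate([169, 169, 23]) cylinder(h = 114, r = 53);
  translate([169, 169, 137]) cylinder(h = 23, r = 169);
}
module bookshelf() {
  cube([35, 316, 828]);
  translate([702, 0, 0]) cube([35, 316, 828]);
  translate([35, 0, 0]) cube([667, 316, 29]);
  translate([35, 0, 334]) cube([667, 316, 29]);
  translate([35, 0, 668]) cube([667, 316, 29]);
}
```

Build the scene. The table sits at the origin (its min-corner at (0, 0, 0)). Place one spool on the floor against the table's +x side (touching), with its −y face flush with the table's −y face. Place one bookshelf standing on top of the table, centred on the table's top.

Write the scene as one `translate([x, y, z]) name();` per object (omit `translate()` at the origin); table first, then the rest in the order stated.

table();
translate([1005, 0, 0]) spool();
translate([134, 170, 719]) bookshelf();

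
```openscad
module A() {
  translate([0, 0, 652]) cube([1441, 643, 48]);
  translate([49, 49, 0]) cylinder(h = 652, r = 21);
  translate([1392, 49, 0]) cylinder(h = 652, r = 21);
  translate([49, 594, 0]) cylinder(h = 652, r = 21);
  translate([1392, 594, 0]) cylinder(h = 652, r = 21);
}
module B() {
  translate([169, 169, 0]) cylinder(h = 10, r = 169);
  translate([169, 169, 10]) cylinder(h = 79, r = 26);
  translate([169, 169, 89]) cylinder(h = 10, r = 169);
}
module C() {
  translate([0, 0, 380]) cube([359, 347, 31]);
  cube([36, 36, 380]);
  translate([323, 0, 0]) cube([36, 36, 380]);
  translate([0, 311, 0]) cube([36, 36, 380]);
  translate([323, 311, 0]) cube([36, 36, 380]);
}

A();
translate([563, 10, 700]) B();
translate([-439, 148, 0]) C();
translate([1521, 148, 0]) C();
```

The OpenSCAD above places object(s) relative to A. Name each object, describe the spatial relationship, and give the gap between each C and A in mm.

A is a table. B is a spool. C is a stool. The spool is on top of the table. Two stools sit around the table at the −x, +x sides. The gap between each stool and the table is 80 mm.

Each stool's nearest face is 80 mm from the table's bounding box.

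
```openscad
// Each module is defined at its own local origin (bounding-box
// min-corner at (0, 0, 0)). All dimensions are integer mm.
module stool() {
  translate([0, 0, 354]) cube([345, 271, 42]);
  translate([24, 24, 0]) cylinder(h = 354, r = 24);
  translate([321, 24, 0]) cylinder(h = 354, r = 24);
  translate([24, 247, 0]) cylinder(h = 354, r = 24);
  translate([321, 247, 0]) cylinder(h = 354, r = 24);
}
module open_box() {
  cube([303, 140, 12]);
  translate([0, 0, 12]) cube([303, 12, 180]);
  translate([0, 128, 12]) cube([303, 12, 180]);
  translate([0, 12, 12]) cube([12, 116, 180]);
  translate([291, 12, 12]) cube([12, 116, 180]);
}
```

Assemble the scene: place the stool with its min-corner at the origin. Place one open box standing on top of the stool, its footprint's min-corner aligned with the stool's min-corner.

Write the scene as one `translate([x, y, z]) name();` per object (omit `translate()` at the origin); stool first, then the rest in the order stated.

stool();
translate([0, 0, 396]) open_box();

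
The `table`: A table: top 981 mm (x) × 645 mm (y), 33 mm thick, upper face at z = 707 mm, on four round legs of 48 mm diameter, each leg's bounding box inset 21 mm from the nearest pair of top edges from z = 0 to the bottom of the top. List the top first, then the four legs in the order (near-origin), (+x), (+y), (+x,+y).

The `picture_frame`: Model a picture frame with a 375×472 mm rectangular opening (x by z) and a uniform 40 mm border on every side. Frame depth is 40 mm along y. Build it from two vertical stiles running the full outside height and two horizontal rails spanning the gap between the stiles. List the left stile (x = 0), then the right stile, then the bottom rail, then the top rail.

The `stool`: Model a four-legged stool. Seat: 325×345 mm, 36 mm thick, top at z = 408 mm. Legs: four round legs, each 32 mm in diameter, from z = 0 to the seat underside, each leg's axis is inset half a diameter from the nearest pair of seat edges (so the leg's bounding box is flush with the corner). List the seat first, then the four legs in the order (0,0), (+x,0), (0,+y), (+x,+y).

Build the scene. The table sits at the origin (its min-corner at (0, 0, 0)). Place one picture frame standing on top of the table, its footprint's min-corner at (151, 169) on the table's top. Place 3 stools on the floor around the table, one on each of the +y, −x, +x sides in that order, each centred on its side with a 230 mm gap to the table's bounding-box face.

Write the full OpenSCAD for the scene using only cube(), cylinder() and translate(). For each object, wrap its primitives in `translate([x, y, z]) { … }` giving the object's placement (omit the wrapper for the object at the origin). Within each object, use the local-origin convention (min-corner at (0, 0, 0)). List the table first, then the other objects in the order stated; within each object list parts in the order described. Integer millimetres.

translate([0, 0, 674]) cube([981, 645, 33]);
translate([45, 45, 0]) cylinder(h = 674, r = 24);
translate([936, 45, 0]) cylinder(h = 674, r = 24);
translate([45, 600, 0]) cylinder(h = 674, r = 24);
translate([936, 600, 0]) cylinder(h = 674, r = 24);
translate([151, 169, 707]) {
  cube([40, 40, 552]);
  translate([415, 0, 0]) cube([40, 40, 552]);
  translate([40, 0, 0]) cube([375, 40, 40]);
  translate([40, 0, 512]) cube([375, 40, 40]);
}
translate([328, 875, 0]) {
  translate([0, 0, 372]) cube([325, 345, 36]);
  translate([16, 16, 0]) cylinder(h = 372, r = 16);
  translate([309, 16, 0]) cylinder(h = 372, r = 16);
  translate([16, 329, 0]) cylinder(h = 372, r = 16);
  translate([309, 329, 0]) cylinder(h = 372, r = 16);
}
translate([-555, 150, 0]) {
  translate([0, 0, 372]) cube([325, 345, 36]);
  translate([16, 16, 0]) cylinder(h = 372, r = 16);
  translate([309, 16, 0]) cylinder(h = 372, r = 16);
  translate([16, 329, 0]) cylinder(h = 372, r = 16);
  translate([309, 329, 0]) cylinder(h = 372, r = 16);
}
translate([1211, 150, 0]) {
  translate([0, 0, 372]) cube([325, 345, 36]);
  translate([16, 16, 0]) cylinder(h = 372, r = 16);
  translate([309, 16, 0]) cylinder(h = 372, r = 16);
  translate([16, 329, 0]) cylinder(h = 372, r = 16);
  translate([309, 329, 0]) cylinder(h = 372, r = 16);
}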